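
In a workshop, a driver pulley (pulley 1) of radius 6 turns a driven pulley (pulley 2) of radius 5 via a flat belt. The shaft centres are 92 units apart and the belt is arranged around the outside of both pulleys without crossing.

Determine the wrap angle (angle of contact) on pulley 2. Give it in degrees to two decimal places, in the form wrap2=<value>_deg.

open belt: β = asin((r2−r1)/C) = asin(-1/92) = -0.6228°
wrap1 = π − 2β = 181.2456°
wrap2 = π + 2β = 178.7544°

wrap2=178.75_deg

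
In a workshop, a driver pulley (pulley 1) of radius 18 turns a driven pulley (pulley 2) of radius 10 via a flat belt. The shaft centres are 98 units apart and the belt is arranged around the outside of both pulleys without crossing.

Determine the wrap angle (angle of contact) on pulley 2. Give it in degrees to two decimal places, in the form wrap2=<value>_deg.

wrap2=170.64_deg

open belt: β = asin((r2−r1)/C) = asin(-8/98) = -4.6824°
wrap1 = π − 2β = 189.3648°
wrap2 = π + 2β = 170.6352°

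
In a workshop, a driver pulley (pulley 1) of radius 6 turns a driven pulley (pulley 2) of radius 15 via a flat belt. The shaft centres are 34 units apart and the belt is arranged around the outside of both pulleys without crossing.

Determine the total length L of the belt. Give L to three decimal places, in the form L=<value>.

L=136.370

open belt: β = asin((r2−r1)/C) = asin(9/34) = 15.3495°
wrap1 = π − 2β = 149.3010°
wrap2 = π + 2β = 210.6990°
tangent length = C·cosβ = 32.7872
L = r1·wrap1 + r2·wrap2 + 2·C·cosβ = 6·2.6058 + 15·3.6774 + 2·32.7872 = 136.3700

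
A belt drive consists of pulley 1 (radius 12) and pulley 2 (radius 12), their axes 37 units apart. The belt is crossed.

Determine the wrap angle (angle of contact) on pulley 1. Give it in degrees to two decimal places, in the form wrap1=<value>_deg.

crossed belt: β = asin((r1+r2)/C) = asin(24/37) = 40.4398°
wrap1 = wrap2 = π + 2β = 260.8796°

wrap1=260.88_deg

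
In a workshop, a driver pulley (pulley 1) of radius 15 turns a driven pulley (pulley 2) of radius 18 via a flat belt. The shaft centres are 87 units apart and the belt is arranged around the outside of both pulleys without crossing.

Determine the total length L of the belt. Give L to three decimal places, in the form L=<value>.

open belt: β = asin((r2−r1)/C) = asin(3/87) = 1.9761°
wrap1 = π − 2β = 176.0478°
wrap2 = π + 2β = 183.9522°
tangent length = C·cosβ = 86.9483
L = r1·wrap1 + r2·wrap2 + 2·C·cosβ = 15·3.0726 + 18·3.2106 + 2·86.9483 = 277.7760

L=277.776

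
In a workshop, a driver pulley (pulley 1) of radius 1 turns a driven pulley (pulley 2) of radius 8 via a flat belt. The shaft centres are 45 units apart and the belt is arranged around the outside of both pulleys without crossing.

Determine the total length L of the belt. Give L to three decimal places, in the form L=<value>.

open belt: β = asin((r2−r1)/C) = asin(7/45) = 8.9490°
wrap1 = π − 2β = 162.1020°
wrap2 = π + 2β = 197.8980°
tangent length = C·cosβ = 44.4522
L = r1·wrap1 + r2·wrap2 + 2·C·cosβ = 1·2.8292 + 8·3.4540 + 2·44.4522 = 119.3654

L=119.365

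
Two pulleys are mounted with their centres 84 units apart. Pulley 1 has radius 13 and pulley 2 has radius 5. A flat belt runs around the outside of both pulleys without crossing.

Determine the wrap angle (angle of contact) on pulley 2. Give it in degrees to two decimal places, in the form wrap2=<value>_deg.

open belt: β = asin((r2−r1)/C) = asin(-8/84) = -5.4650°
wrap1 = π − 2β = 190.9300°
wrap2 = π + 2β = 169.0700°

wrap2=169.07_deg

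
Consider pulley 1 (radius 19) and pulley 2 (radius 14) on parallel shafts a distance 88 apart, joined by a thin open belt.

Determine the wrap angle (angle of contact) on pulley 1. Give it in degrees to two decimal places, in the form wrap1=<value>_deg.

open belt: β = asin((r2−r1)/C) = asin(-5/88) = -3.2572°
wrap1 = π − 2β = 186.5144°
wrap2 = π + 2β = 173.4856°

wrap1=186.51_deg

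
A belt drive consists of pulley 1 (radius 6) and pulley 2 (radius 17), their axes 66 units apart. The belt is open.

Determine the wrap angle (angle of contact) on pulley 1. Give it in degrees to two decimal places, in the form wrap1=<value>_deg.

open belt: β = asin((r2−r1)/C) = asin(11/66) = 9.5941°
wrap1 = π − 2β = 160.8119°
wrap2 = π + 2β = 199.1881°

wrap1=160.81_deg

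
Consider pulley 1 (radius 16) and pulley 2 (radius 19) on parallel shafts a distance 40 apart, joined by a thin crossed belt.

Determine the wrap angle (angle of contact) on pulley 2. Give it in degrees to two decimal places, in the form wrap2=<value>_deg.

wrap2=302.09_deg

crossed belt: β = asin((r1+r2)/C) = asin(35/40) = 61.0450°
wrap1 = wrap2 = π + 2β = 302.0900°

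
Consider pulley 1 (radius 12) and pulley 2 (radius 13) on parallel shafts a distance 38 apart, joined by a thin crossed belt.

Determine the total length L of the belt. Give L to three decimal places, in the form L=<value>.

L=171.677

crossed belt: β = asin((r1+r2)/C) = asin(25/38) = 41.1395°
wrap1 = wrap2 = π + 2β = 262.2790°
tangent length = C·cosβ = 28.6182
L = (r1+r2)·wrap + 2·C·cosβ = 25·4.5776 + 2·28.6182 = 171.6772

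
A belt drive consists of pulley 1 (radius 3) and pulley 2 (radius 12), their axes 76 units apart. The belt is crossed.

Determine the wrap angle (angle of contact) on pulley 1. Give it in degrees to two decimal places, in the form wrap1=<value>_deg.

crossed belt: β = asin((r1+r2)/C) = asin(15/76) = 11.3831°
wrap1 = wrap2 = π + 2β = 202.7662°

wrap1=202.77_deg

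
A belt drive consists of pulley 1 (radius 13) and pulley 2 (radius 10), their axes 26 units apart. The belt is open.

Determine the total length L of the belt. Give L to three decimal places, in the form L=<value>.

open belt: β = asin((r2−r1)/C) = asin(-3/26) = -6.6258°
wrap1 = π − 2β = 193.2516°
wrap2 = π + 2β = 166.7484°
tangent length = C·cosβ = 25.8263
L = r1·wrap1 + r2·wrap2 + 2·C·cosβ = 13·3.3729 + 10·2.9103 + 2·25.8263 = 124.6032

L=124.603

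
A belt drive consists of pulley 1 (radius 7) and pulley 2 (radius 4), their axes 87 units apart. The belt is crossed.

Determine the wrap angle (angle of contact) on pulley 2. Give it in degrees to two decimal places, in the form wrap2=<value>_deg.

crossed belt: β = asin((r1+r2)/C) = asin(11/87) = 7.2637°
wrap1 = wrap2 = π + 2β = 194.5275°

wrap2=194.53_deg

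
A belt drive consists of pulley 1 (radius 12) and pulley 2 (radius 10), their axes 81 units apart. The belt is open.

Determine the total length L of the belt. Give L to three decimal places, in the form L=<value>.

open belt: β = asin((r2−r1)/C) = asin(-2/81) = -1.4149°
wrap1 = π − 2β = 182.8297°
wrap2 = π + 2β = 177.1703°
tangent length = C·cosβ = 80.9753
L = r1·wrap1 + r2·wrap2 + 2·C·cosβ = 12·3.1910 + 10·3.0922 + 2·80.9753 = 231.1644

L=231.164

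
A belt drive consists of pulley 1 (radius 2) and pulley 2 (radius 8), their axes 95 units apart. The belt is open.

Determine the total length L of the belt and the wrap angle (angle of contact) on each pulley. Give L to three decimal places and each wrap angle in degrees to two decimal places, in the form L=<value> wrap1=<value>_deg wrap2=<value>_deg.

L=221.795 wrap1=172.76_deg wrap2=187.24_deg

open belt: β = asin((r2−r1)/C) = asin(6/95) = 3.6211°
wrap1 = π − 2β = 172.7578°
wrap2 = π + 2β = 187.2422°
tangent length = C·cosβ = 94.8103
L = r1·wrap1 + r2·wrap2 + 2·C·cosβ = 2·3.0152 + 8·3.2680 + 2·94.8103 = 221.7950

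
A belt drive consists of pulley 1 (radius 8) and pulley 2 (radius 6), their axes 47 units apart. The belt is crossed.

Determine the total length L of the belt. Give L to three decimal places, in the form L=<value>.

L=142.184

crossed belt: β = asin((r1+r2)/C) = asin(14/47) = 17.3299°
wrap1 = wrap2 = π + 2β = 214.6597°
tangent length = C·cosβ = 44.8665
L = (r1+r2)·wrap + 2·C·cosβ = 14·3.7465 + 2·44.8665 = 142.1842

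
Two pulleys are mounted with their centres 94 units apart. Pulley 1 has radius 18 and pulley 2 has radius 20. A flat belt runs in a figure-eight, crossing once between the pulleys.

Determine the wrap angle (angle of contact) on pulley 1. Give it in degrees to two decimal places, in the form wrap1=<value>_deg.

crossed belt: β = asin((r1+r2)/C) = asin(38/94) = 23.8445°
wrap1 = wrap2 = π + 2β = 227.6889°

wrap1=227.69_deg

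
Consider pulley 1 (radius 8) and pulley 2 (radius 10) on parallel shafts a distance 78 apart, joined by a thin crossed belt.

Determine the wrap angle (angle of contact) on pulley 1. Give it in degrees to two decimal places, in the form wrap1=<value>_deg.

wrap1=206.68_deg

crossed belt: β = asin((r1+r2)/C) = asin(18/78) = 13.3424°
wrap1 = wrap2 = π + 2β = 206.6847°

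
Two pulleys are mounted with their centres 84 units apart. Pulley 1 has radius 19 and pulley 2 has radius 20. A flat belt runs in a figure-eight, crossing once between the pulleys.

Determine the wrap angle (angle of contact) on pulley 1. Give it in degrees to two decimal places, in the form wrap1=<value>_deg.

wrap1=235.33_deg

crossed belt: β = asin((r1+r2)/C) = asin(39/84) = 27.6640°
wrap1 = wrap2 = π + 2β = 235.3280°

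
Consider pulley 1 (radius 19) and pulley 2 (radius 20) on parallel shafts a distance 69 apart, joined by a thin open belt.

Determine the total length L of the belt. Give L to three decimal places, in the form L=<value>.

open belt: β = asin((r2−r1)/C) = asin(1/69) = 0.8304°
wrap1 = π − 2β = 178.3392°
wrap2 = π + 2β = 181.6608°
tangent length = C·cosβ = 68.9928
L = r1·wrap1 + r2·wrap2 + 2·C·cosβ = 19·3.1126 + 20·3.1706 + 2·68.9928 = 260.5366

L=260.537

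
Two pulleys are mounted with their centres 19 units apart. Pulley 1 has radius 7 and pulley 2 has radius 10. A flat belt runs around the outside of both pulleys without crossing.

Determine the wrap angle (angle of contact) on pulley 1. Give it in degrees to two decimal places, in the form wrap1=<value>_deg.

wrap1=161.83_deg

open belt: β = asin((r2−r1)/C) = asin(3/19) = 9.0847°
wrap1 = π − 2β = 161.8306°
wrap2 = π + 2β = 198.1694°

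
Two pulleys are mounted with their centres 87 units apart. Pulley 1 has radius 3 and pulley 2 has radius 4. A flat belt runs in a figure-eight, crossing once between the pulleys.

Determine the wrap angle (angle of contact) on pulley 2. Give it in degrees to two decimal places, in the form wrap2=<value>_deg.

crossed belt: β = asin((r1+r2)/C) = asin(7/87) = 4.6150°
wrap1 = wrap2 = π + 2β = 189.2300°

wrap2=189.23_deg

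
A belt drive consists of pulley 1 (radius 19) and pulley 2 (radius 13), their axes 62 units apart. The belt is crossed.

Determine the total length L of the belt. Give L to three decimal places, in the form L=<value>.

L=241.447

crossed belt: β = asin((r1+r2)/C) = asin(32/62) = 31.0730°
wrap1 = wrap2 = π + 2β = 242.1459°
tangent length = C·cosβ = 53.1037
L = (r1+r2)·wrap + 2·C·cosβ = 32·4.2262 + 2·53.1037 = 241.4471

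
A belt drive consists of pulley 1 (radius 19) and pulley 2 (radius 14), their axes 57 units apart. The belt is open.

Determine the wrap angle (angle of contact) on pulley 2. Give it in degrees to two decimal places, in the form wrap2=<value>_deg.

open belt: β = asin((r2−r1)/C) = asin(-5/57) = -5.0324°
wrap1 = π − 2β = 190.0648°
wrap2 = π + 2β = 169.9352°

wrap2=169.94_deg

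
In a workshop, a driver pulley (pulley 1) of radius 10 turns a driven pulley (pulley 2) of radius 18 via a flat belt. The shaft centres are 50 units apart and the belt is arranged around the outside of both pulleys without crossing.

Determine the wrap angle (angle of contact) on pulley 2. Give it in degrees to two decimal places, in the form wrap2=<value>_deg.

wrap2=198.41_deg

open belt: β = asin((r2−r1)/C) = asin(8/50) = 9.2069°
wrap1 = π − 2β = 161.5862°
wrap2 = π + 2β = 198.4138°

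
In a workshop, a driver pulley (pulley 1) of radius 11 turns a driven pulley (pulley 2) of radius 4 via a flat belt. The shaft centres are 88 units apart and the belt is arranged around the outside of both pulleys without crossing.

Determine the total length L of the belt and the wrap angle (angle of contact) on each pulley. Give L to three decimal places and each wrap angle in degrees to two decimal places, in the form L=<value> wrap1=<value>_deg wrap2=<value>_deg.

open belt: β = asin((r2−r1)/C) = asin(-7/88) = -4.5624°
wrap1 = π − 2β = 189.1249°
wrap2 = π + 2β = 170.8751°
tangent length = C·cosβ = 87.7211
L = r1·wrap1 + r2·wrap2 + 2·C·cosβ = 11·3.3009 + 4·2.9823 + 2·87.7211 = 223.6810

L=223.681 wrap1=189.12_deg wrap2=170.88_deg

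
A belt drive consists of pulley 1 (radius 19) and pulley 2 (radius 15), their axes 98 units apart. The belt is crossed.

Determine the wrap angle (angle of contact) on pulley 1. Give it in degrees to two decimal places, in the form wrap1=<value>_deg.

wrap1=220.60_deg

crossed belt: β = asin((r1+r2)/C) = asin(34/98) = 20.3002°
wrap1 = wrap2 = π + 2β = 220.6004°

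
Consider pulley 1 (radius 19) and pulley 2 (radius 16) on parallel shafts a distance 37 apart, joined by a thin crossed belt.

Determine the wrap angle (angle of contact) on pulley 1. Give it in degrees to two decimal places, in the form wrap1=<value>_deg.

crossed belt: β = asin((r1+r2)/C) = asin(35/37) = 71.0754°
wrap1 = wrap2 = π + 2β = 322.1507°

wrap1=322.15_deg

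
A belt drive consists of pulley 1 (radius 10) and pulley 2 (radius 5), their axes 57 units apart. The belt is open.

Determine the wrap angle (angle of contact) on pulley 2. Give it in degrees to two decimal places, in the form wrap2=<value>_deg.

wrap2=169.94_deg

open belt: β = asin((r2−r1)/C) = asin(-5/57) = -5.0324°
wrap1 = π − 2β = 190.0648°
wrap2 = π + 2β = 169.9352°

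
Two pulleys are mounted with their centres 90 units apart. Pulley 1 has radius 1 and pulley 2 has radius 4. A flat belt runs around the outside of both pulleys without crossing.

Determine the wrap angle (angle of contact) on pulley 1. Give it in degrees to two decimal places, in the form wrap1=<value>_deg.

open belt: β = asin((r2−r1)/C) = asin(3/90) = 1.9102°
wrap1 = π − 2β = 176.1796°
wrap2 = π + 2β = 183.8204°

wrap1=176.18_deg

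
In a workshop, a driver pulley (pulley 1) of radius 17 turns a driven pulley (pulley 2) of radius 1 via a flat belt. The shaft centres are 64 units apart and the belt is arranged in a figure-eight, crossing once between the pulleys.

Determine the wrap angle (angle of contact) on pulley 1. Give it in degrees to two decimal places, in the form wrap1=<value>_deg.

crossed belt: β = asin((r1+r2)/C) = asin(18/64) = 16.3348°
wrap1 = wrap2 = π + 2β = 212.6696°

wrap1=212.67_deg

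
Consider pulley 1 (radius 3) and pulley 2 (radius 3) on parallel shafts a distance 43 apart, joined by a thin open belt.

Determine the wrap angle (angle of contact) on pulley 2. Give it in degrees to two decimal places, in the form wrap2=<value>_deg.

wrap2=180.00_deg

open belt: β = asin((r2−r1)/C) = asin(0/43) = 0.0000°
wrap1 = π − 2β = 180.0000°
wrap2 = π + 2β = 180.0000°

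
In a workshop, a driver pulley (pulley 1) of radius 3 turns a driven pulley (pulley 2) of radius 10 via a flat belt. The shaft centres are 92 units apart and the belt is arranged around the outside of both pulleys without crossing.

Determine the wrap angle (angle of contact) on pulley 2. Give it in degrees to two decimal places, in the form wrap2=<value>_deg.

wrap2=188.73_deg

open belt: β = asin((r2−r1)/C) = asin(7/92) = 4.3637°
wrap1 = π − 2β = 171.2726°
wrap2 = π + 2β = 188.7274°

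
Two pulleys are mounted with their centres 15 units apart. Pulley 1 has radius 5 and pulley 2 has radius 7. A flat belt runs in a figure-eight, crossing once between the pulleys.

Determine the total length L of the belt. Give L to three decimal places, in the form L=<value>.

L=77.954

crossed belt: β = asin((r1+r2)/C) = asin(12/15) = 53.1301°
wrap1 = wrap2 = π + 2β = 286.2602°
tangent length = C·cosβ = 9.0000
L = (r1+r2)·wrap + 2·C·cosβ = 12·4.9962 + 2·9.0000 = 77.9542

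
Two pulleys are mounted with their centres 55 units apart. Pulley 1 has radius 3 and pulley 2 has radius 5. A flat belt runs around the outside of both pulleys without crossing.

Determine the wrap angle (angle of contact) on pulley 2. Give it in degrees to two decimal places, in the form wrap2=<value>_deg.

wrap2=184.17_deg

open belt: β = asin((r2−r1)/C) = asin(2/55) = 2.0839°
wrap1 = π − 2β = 175.8321°
wrap2 = π + 2β = 184.1679°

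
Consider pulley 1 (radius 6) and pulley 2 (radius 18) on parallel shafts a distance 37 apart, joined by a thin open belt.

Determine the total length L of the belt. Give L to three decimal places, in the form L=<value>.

L=153.325

open belt: β = asin((r2−r1)/C) = asin(12/37) = 18.9246°
wrap1 = π − 2β = 142.1507°
wrap2 = π + 2β = 217.8493°
tangent length = C·cosβ = 35.0000
L = r1·wrap1 + r2·wrap2 + 2·C·cosβ = 6·2.4810 + 18·3.8022 + 2·35.0000 = 153.3254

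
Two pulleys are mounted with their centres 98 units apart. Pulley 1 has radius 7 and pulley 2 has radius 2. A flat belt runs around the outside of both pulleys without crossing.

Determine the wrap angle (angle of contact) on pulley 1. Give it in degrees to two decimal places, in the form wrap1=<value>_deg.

open belt: β = asin((r2−r1)/C) = asin(-5/98) = -2.9245°
wrap1 = π − 2β = 185.8490°
wrap2 = π + 2β = 174.1510°

wrap1=185.85_deg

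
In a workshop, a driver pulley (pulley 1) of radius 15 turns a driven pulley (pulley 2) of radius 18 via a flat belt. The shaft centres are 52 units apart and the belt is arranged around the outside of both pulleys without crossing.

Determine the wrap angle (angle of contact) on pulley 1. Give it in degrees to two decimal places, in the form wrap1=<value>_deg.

wrap1=173.39_deg

open belt: β = asin((r2−r1)/C) = asin(3/52) = 3.3074°
wrap1 = π − 2β = 173.3853°
wrap2 = π + 2β = 186.6147°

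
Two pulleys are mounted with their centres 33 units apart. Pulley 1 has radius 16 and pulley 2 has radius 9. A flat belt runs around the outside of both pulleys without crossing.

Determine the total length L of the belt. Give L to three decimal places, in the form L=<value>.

open belt: β = asin((r2−r1)/C) = asin(-7/33) = -12.2467°
wrap1 = π − 2β = 204.4934°
wrap2 = π + 2β = 155.5066°
tangent length = C·cosβ = 32.2490
L = r1·wrap1 + r2·wrap2 + 2·C·cosβ = 16·3.5691 + 9·2.7141 + 2·32.2490 = 146.0303

L=146.030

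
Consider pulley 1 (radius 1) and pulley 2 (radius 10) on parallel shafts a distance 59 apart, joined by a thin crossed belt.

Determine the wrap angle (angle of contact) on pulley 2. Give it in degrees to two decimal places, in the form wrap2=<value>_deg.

wrap2=201.49_deg

crossed belt: β = asin((r1+r2)/C) = asin(11/59) = 10.7451°
wrap1 = wrap2 = π + 2β = 201.4903°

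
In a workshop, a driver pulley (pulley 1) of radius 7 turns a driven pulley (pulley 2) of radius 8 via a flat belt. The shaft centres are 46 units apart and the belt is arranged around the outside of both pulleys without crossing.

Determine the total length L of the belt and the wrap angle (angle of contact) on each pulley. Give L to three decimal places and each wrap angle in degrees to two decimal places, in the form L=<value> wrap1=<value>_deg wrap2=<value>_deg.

open belt: β = asin((r2−r1)/C) = asin(1/46) = 1.2457°
wrap1 = π − 2β = 177.5087°
wrap2 = π + 2β = 182.4913°
tangent length = C·cosβ = 45.9891
L = r1·wrap1 + r2·wrap2 + 2·C·cosβ = 7·3.0981 + 8·3.1851 + 2·45.9891 = 139.1456

L=139.146 wrap1=177.51_deg wrap2=182.49_deg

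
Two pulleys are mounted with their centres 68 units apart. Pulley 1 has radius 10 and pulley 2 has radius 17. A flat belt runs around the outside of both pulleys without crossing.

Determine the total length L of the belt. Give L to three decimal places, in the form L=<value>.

L=221.544

open belt: β = asin((r2−r1)/C) = asin(7/68) = 5.9086°
wrap1 = π − 2β = 168.1829°
wrap2 = π + 2β = 191.8171°
tangent length = C·cosβ = 67.6387
L = r1·wrap1 + r2·wrap2 + 2·C·cosβ = 10·2.9353 + 17·3.3478 + 2·67.6387 = 221.5442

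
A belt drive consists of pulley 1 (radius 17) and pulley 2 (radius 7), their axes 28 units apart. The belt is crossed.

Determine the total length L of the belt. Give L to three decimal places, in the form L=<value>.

L=153.668

crossed belt: β = asin((r1+r2)/C) = asin(24/28) = 58.9973°
wrap1 = wrap2 = π + 2β = 297.9946°
tangent length = C·cosβ = 14.4222
L = (r1+r2)·wrap + 2·C·cosβ = 24·5.2010 + 2·14.4222 = 153.6681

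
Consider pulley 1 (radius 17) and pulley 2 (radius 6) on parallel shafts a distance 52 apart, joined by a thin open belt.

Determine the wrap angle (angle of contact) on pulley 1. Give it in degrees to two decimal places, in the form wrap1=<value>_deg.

wrap1=204.43_deg

open belt: β = asin((r2−r1)/C) = asin(-11/52) = -12.2125°
wrap1 = π − 2β = 204.4251°
wrap2 = π + 2β = 155.5749°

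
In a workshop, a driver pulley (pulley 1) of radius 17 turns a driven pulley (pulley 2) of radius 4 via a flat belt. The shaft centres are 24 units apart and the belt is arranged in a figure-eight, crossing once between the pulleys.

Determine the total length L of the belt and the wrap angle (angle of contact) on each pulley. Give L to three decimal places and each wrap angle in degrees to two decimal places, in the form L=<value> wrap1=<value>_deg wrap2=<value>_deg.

L=133.960 wrap1=302.09_deg wrap2=302.09_deg

crossed belt: β = asin((r1+r2)/C) = asin(21/24) = 61.0450°
wrap1 = wrap2 = π + 2β = 302.0900°
tangent length = C·cosβ = 11.6190
L = (r1+r2)·wrap + 2·C·cosβ = 21·5.2725 + 2·11.6190 = 133.9597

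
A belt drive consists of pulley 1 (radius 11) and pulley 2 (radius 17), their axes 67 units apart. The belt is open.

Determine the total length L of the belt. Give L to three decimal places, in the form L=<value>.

open belt: β = asin((r2−r1)/C) = asin(6/67) = 5.1378°
wrap1 = π − 2β = 169.7243°
wrap2 = π + 2β = 190.2757°
tangent length = C·cosβ = 66.7308
L = r1·wrap1 + r2·wrap2 + 2·C·cosβ = 11·2.9622 + 17·3.3209 + 2·66.7308 = 222.5023

L=222.502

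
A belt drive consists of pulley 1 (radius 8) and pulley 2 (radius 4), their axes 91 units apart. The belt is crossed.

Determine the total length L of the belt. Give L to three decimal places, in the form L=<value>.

crossed belt: β = asin((r1+r2)/C) = asin(12/91) = 7.5776°
wrap1 = wrap2 = π + 2β = 195.1551°
tangent length = C·cosβ = 90.2053
L = (r1+r2)·wrap + 2·C·cosβ = 12·3.4061 + 2·90.2053 = 221.2838

L=221.284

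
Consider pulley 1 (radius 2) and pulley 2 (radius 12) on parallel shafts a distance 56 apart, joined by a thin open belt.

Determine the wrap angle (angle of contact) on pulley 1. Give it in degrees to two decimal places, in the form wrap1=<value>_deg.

open belt: β = asin((r2−r1)/C) = asin(10/56) = 10.2866°
wrap1 = π − 2β = 159.4269°
wrap2 = π + 2β = 200.5731°

wrap1=159.43_deg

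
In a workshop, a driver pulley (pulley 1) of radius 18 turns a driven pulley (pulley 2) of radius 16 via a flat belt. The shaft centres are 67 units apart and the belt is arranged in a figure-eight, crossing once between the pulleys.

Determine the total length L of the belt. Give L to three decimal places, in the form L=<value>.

crossed belt: β = asin((r1+r2)/C) = asin(34/67) = 30.4950°
wrap1 = wrap2 = π + 2β = 240.9899°
tangent length = C·cosβ = 57.7321
L = (r1+r2)·wrap + 2·C·cosβ = 34·4.2061 + 2·57.7321 = 258.4706

L=258.471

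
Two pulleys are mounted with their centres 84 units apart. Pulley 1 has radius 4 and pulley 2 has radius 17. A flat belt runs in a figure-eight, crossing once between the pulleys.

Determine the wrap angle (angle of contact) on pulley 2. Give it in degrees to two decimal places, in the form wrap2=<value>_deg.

crossed belt: β = asin((r1+r2)/C) = asin(21/84) = 14.4775°
wrap1 = wrap2 = π + 2β = 208.9550°

wrap2=208.96_deg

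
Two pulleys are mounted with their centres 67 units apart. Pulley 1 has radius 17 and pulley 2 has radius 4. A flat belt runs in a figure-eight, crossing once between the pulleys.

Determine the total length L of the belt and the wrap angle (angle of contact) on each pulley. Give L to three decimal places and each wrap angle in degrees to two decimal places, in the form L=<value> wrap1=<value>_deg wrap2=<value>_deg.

crossed belt: β = asin((r1+r2)/C) = asin(21/67) = 18.2662°
wrap1 = wrap2 = π + 2β = 216.5325°
tangent length = C·cosβ = 63.6239
L = (r1+r2)·wrap + 2·C·cosβ = 21·3.7792 + 2·63.6239 = 206.6111

L=206.611 wrap1=216.53_deg wrap2=216.53_deg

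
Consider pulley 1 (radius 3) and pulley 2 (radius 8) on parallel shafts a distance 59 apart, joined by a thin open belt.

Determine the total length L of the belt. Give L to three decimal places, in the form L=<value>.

L=152.982

open belt: β = asin((r2−r1)/C) = asin(5/59) = 4.8614°
wrap1 = π − 2β = 170.2772°
wrap2 = π + 2β = 189.7228°
tangent length = C·cosβ = 58.7878
L = r1·wrap1 + r2·wrap2 + 2·C·cosβ = 3·2.9719 + 8·3.3113 + 2·58.7878 = 152.9815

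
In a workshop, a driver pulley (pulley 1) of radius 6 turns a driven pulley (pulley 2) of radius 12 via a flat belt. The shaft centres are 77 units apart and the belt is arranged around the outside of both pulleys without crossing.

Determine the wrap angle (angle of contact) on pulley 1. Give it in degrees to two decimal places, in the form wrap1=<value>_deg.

open belt: β = asin((r2−r1)/C) = asin(6/77) = 4.4691°
wrap1 = π − 2β = 171.0617°
wrap2 = π + 2β = 188.9383°

wrap1=171.06_deg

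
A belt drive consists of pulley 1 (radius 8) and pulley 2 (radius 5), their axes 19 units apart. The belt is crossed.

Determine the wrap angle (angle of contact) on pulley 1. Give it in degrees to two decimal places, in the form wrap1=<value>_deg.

wrap1=266.35_deg

crossed belt: β = asin((r1+r2)/C) = asin(13/19) = 43.1736°
wrap1 = wrap2 = π + 2β = 266.3471°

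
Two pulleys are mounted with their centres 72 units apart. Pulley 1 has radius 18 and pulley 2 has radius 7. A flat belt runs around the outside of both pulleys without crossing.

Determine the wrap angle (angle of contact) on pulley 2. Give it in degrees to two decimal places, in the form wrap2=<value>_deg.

open belt: β = asin((r2−r1)/C) = asin(-11/72) = -8.7879°
wrap1 = π − 2β = 197.5759°
wrap2 = π + 2β = 162.4241°

wrap2=162.42_deg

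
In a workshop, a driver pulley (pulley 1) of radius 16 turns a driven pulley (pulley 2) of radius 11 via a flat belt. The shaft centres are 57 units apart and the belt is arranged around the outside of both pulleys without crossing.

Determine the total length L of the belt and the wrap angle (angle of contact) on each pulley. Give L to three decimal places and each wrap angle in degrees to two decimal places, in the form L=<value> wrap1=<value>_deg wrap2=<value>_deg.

open belt: β = asin((r2−r1)/C) = asin(-5/57) = -5.0324°
wrap1 = π − 2β = 190.0648°
wrap2 = π + 2β = 169.9352°
tangent length = C·cosβ = 56.7803
L = r1·wrap1 + r2·wrap2 + 2·C·cosβ = 16·3.3173 + 11·2.9659 + 2·56.7803 = 199.2619

L=199.262 wrap1=190.06_deg wrap2=169.94_deg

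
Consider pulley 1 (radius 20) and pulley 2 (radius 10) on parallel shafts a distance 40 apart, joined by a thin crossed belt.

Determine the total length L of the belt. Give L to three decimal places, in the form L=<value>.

crossed belt: β = asin((r1+r2)/C) = asin(30/40) = 48.5904°
wrap1 = wrap2 = π + 2β = 277.1808°
tangent length = C·cosβ = 26.4575
L = (r1+r2)·wrap + 2·C·cosβ = 30·4.8377 + 2·26.4575 = 198.0465

L=198.047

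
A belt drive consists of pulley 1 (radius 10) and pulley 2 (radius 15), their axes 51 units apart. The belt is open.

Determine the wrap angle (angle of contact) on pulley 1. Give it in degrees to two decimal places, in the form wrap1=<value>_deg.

wrap1=168.75_deg

open belt: β = asin((r2−r1)/C) = asin(5/51) = 5.6263°
wrap1 = π − 2β = 168.7475°
wrap2 = π + 2β = 191.2525°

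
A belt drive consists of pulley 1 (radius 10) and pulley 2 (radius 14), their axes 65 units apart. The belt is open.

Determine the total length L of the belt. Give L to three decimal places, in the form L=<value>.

open belt: β = asin((r2−r1)/C) = asin(4/65) = 3.5281°
wrap1 = π − 2β = 172.9438°
wrap2 = π + 2β = 187.0562°
tangent length = C·cosβ = 64.8768
L = r1·wrap1 + r2·wrap2 + 2·C·cosβ = 10·3.0184 + 14·3.2647 + 2·64.8768 = 205.6445

L=205.644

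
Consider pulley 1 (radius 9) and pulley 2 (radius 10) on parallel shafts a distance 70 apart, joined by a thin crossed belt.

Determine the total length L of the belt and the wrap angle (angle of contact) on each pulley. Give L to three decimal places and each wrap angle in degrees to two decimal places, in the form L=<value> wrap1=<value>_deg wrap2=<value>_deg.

L=204.880 wrap1=211.50_deg wrap2=211.50_deg

crossed belt: β = asin((r1+r2)/C) = asin(19/70) = 15.7493°
wrap1 = wrap2 = π + 2β = 211.4986°
tangent length = C·cosβ = 67.3721
L = (r1+r2)·wrap + 2·C·cosβ = 19·3.6913 + 2·67.3721 = 204.8798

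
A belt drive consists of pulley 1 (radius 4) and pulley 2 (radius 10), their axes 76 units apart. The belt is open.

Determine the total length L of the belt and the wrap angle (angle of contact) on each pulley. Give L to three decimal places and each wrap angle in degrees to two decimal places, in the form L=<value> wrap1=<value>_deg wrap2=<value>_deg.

open belt: β = asin((r2−r1)/C) = asin(6/76) = 4.5281°
wrap1 = π − 2β = 170.9439°
wrap2 = π + 2β = 189.0561°
tangent length = C·cosβ = 75.7628
L = r1·wrap1 + r2·wrap2 + 2·C·cosβ = 4·2.9835 + 10·3.2997 + 2·75.7628 = 196.4562

L=196.456 wrap1=170.94_deg wrap2=189.06_deg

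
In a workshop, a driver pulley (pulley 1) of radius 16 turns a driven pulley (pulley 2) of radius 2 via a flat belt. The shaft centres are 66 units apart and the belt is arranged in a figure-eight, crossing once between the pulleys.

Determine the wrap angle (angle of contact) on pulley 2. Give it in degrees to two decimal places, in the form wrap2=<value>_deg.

wrap2=211.65_deg

crossed belt: β = asin((r1+r2)/C) = asin(18/66) = 15.8266°
wrap1 = wrap2 = π + 2β = 211.6532°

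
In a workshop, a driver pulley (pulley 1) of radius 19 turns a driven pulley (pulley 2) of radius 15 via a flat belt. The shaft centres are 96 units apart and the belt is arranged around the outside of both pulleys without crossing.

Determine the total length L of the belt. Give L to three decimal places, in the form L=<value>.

open belt: β = asin((r2−r1)/C) = asin(-4/96) = -2.3880°
wrap1 = π − 2β = 184.7760°
wrap2 = π + 2β = 175.2240°
tangent length = C·cosβ = 95.9166
L = r1·wrap1 + r2·wrap2 + 2·C·cosβ = 19·3.2250 + 15·3.0582 + 2·95.9166 = 298.9808

L=298.981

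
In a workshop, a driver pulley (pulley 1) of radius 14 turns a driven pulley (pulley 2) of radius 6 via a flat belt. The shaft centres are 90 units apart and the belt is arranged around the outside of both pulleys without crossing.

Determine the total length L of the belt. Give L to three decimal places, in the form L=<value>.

open belt: β = asin((r2−r1)/C) = asin(-8/90) = -5.0997°
wrap1 = π − 2β = 190.1994°
wrap2 = π + 2β = 169.8006°
tangent length = C·cosβ = 89.6437
L = r1·wrap1 + r2·wrap2 + 2·C·cosβ = 14·3.3196 + 6·2.9636 + 2·89.6437 = 243.5434

L=243.543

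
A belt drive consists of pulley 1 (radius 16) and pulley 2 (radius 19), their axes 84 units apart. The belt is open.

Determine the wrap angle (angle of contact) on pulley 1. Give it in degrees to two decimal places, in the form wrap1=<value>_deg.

open belt: β = asin((r2−r1)/C) = asin(3/84) = 2.0467°
wrap1 = π − 2β = 175.9066°
wrap2 = π + 2β = 184.0934°

wrap1=175.91_deg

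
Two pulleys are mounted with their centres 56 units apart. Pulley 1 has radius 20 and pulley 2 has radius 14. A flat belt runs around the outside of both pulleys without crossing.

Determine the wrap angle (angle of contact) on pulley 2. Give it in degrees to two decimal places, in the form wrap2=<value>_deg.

open belt: β = asin((r2−r1)/C) = asin(-6/56) = -6.1506°
wrap1 = π − 2β = 192.3013°
wrap2 = π + 2β = 167.6987°

wrap2=167.70_deg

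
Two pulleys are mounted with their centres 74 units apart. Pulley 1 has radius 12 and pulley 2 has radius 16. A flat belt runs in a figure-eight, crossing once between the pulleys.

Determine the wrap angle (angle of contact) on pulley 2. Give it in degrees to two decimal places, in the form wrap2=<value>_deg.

crossed belt: β = asin((r1+r2)/C) = asin(28/74) = 22.2333°
wrap1 = wrap2 = π + 2β = 224.4665°

wrap2=224.47_deg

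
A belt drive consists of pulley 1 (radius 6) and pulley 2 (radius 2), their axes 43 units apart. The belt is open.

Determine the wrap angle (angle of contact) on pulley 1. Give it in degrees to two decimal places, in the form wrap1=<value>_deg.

wrap1=190.68_deg

open belt: β = asin((r2−r1)/C) = asin(-4/43) = -5.3376°
wrap1 = π − 2β = 190.6751°
wrap2 = π + 2β = 169.3249°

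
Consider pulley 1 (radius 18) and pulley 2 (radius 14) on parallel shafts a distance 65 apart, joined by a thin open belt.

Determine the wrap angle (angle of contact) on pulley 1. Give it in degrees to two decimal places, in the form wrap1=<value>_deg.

wrap1=187.06_deg

open belt: β = asin((r2−r1)/C) = asin(-4/65) = -3.5281°
wrap1 = π − 2β = 187.0562°
wrap2 = π + 2β = 172.9438°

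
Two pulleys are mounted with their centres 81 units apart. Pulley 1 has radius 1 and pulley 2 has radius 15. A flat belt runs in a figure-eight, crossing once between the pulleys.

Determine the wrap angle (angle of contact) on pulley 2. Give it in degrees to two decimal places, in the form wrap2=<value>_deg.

wrap2=202.79_deg

crossed belt: β = asin((r1+r2)/C) = asin(16/81) = 11.3926°
wrap1 = wrap2 = π + 2β = 202.7852°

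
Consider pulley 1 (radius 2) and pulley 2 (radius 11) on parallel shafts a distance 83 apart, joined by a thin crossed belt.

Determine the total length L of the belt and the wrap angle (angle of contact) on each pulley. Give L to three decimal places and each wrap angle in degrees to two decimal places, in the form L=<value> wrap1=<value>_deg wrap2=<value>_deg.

L=208.881 wrap1=198.02_deg wrap2=198.02_deg

crossed belt: β = asin((r1+r2)/C) = asin(13/83) = 9.0111°
wrap1 = wrap2 = π + 2β = 198.0223°
tangent length = C·cosβ = 81.9756
L = (r1+r2)·wrap + 2·C·cosβ = 13·3.4561 + 2·81.9756 = 208.8810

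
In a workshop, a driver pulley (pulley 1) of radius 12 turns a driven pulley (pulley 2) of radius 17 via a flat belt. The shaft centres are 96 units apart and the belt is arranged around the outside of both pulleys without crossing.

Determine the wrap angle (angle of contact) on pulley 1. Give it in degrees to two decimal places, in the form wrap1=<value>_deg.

open belt: β = asin((r2−r1)/C) = asin(5/96) = 2.9855°
wrap1 = π − 2β = 174.0290°
wrap2 = π + 2β = 185.9710°

wrap1=174.03_deg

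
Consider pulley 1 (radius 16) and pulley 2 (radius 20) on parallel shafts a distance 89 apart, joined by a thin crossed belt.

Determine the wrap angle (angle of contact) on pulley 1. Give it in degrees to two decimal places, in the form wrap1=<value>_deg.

crossed belt: β = asin((r1+r2)/C) = asin(36/89) = 23.8594°
wrap1 = wrap2 = π + 2β = 227.7189°

wrap1=227.72_deg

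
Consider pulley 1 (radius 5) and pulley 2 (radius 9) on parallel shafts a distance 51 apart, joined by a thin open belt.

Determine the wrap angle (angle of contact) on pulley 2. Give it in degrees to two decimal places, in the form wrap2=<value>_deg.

wrap2=189.00_deg

open belt: β = asin((r2−r1)/C) = asin(4/51) = 4.4984°
wrap1 = π − 2β = 171.0032°
wrap2 = π + 2β = 188.9968°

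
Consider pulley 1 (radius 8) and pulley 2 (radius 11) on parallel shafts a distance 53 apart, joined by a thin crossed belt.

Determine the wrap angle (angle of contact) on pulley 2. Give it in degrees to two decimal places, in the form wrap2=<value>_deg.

wrap2=222.02_deg

crossed belt: β = asin((r1+r2)/C) = asin(19/53) = 21.0075°
wrap1 = wrap2 = π + 2β = 222.0151°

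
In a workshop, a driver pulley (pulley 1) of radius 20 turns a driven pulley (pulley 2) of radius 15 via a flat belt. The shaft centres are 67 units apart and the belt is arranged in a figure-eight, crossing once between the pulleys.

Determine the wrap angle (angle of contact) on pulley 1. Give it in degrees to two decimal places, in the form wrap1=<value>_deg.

crossed belt: β = asin((r1+r2)/C) = asin(35/67) = 31.4926°
wrap1 = wrap2 = π + 2β = 242.9851°

wrap1=242.99_deg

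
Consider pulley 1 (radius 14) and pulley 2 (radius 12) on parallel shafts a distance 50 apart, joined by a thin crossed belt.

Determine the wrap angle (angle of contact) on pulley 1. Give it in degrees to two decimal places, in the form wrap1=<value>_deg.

wrap1=242.66_deg

crossed belt: β = asin((r1+r2)/C) = asin(26/50) = 31.3323°
wrap1 = wrap2 = π + 2β = 242.6645°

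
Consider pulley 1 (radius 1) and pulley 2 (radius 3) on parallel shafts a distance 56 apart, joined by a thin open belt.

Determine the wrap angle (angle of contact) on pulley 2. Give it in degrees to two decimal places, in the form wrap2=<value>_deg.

open belt: β = asin((r2−r1)/C) = asin(2/56) = 2.0467°
wrap1 = π − 2β = 175.9066°
wrap2 = π + 2β = 184.0934°

wrap2=184.09_deg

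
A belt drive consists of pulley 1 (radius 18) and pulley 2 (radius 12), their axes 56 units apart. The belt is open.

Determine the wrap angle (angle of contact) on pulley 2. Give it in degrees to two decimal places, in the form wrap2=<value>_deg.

wrap2=167.70_deg

open belt: β = asin((r2−r1)/C) = asin(-6/56) = -6.1506°
wrap1 = π − 2β = 192.3013°
wrap2 = π + 2β = 167.6987°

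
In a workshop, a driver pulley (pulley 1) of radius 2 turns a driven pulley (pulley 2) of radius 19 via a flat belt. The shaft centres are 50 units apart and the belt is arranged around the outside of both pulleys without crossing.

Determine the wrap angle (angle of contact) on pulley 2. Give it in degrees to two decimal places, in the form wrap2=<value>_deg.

wrap2=219.75_deg

open belt: β = asin((r2−r1)/C) = asin(17/50) = 19.8769°
wrap1 = π − 2β = 140.2463°
wrap2 = π + 2β = 219.7537°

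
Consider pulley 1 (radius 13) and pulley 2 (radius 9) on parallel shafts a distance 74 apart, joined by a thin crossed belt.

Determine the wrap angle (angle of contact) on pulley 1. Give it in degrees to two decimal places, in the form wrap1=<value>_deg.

crossed belt: β = asin((r1+r2)/C) = asin(22/74) = 17.2953°
wrap1 = wrap2 = π + 2β = 214.5907°

wrap1=214.59_deg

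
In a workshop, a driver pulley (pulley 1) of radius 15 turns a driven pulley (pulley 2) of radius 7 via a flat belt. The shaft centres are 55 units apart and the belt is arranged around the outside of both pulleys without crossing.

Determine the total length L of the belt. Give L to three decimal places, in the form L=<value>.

L=180.281

open belt: β = asin((r2−r1)/C) = asin(-8/55) = -8.3636°
wrap1 = π − 2β = 196.7272°
wrap2 = π + 2β = 163.2728°
tangent length = C·cosβ = 54.4151
L = r1·wrap1 + r2·wrap2 + 2·C·cosβ = 15·3.4335 + 7·2.8496 + 2·54.4151 = 180.2807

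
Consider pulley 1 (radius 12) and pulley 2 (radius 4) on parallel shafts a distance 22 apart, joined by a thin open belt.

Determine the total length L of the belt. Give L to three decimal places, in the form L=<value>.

open belt: β = asin((r2−r1)/C) = asin(-8/22) = -21.3237°
wrap1 = π − 2β = 222.6474°
wrap2 = π + 2β = 137.3526°
tangent length = C·cosβ = 20.4939
L = r1·wrap1 + r2·wrap2 + 2·C·cosβ = 12·3.8859 + 4·2.3973 + 2·20.4939 = 97.2080

L=97.208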